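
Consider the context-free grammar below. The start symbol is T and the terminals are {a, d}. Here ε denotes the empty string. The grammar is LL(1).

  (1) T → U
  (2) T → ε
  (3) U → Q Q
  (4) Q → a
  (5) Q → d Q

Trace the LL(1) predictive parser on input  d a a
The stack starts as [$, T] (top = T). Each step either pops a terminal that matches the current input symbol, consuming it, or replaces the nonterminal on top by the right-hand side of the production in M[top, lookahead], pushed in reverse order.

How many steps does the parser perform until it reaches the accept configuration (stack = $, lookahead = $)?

8

step 1: stack=$ T  input=d a a $  — expand T → U
step 2: stack=$ U  input=d a a $  — expand U → Q Q
step 3: stack=$ Q Q  input=d a a $  — expand Q → d Q
step 4: stack=$ Q Q d  input=d a a $  — match d
step 5: stack=$ Q Q  input=a a $  — expand Q → a
step 6: stack=$ Q a  input=a a $  — match a
step 7: stack=$ Q  input=a $  — expand Q → a
step 8: stack=$ a  input=a $  — match a
Accept reached after 8 steps.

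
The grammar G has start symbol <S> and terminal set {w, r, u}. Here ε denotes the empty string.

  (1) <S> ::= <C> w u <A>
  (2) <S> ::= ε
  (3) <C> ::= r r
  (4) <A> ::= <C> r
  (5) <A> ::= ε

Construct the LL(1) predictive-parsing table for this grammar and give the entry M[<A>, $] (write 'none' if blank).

<A> ::= ε

FIRST(<C>) = {r}
FIRST(<S>) = {ε, r}  (via <C> w u <A>)
FIRST(<A>) = {ε, r}  (via <C> r)
FOLLOW(<S>) includes $ since <S> is the start symbol.
FOLLOW(<S>): <S> appears on no right-hand side. Thus FOLLOW(<S>) = {$}.
FOLLOW(<A>): in <S>::=<C> w u <A>, the suffix after <A> is empty, so FOLLOW(<A>) ⊇ FOLLOW(<S>) = {$}. Thus FOLLOW(<A>) = {$}.
For <A> ::= <C> r: FIRST(<C> r) = {r}, so it goes in M[<A>, t] for t ∈ {r}.
For <A> ::= ε: FIRST(ε) = {ε}, so it goes in M[<A>, t] for t ∈ {}; since ε ∈ FIRST, also for every t ∈ FOLLOW(<A>) = {$}.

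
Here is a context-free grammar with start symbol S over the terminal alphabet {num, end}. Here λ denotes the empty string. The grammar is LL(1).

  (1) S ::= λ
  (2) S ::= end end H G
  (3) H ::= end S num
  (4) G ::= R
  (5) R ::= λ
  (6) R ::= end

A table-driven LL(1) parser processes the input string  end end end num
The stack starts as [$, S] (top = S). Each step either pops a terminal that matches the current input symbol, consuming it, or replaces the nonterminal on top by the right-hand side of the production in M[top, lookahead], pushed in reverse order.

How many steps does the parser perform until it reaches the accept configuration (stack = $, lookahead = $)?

     Stack          Input              Action
  1  $ S            end end end num $  expand S ::= end end H G
  2  $ G H end end  end end end num $  match end
  3  $ G H end      end end num $      match end
  4  $ G H          end num $          expand H ::= end S num
  5  $ G num S end  end num $          match end
  6  $ G num S      num $              expand S ::= λ
  7  $ G num        num $              match num
  8  $ G            $                  expand G ::= R
  9  $ R            $                  expand R ::= λ
Accept reached after 9 steps.

9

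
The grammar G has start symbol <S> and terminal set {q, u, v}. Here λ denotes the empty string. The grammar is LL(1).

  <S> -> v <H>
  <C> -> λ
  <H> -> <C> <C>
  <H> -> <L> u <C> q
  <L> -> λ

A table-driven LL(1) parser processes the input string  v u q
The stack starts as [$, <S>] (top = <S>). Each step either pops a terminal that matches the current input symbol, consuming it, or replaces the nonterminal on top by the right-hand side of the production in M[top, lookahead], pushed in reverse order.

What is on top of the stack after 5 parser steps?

<C>

     Stack          Input    Action
  1  $ <S>          v u q $  expand <S> -> v <H>
  2  $ <H> v        v u q $  match v
  3  $ <H>          u q $    expand <H> -> <L> u <C> q
  4  $ q <C> u <L>  u q $    expand <L> -> λ
  5  $ q <C> u      u q $    match u
Stack after step 5: $ q <C> (top = <C>).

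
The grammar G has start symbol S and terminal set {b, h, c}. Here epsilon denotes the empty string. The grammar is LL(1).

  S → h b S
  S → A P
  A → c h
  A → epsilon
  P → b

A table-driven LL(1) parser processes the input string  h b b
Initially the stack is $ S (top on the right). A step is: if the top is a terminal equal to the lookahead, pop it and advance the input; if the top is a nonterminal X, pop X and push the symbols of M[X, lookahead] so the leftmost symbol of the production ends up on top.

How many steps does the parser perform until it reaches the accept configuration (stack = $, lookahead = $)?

7

     Stack    Input    Action
  1  $ S      h b b $  expand S → h b S
  2  $ S b h  h b b $  match h
  3  $ S b    b b $    match b
  4  $ S      b $      expand S → A P
  5  $ P A    b $      expand A → epsilon
  6  $ P      b $      expand P → b
  7  $ b      b $      match b
Accept reached after 7 steps.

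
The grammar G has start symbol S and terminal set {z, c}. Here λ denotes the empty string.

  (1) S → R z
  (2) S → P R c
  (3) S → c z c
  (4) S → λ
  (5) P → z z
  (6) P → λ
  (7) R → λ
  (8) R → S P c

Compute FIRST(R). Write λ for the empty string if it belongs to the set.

{λ, c, z}

FIRST(P): from P→z z we get {z}; from P→λ we get {λ}. So FIRST(P) = {λ, z}.
FIRST(S): from S→R z we get {c, z}; from S→P R c we get {c, z}; from S→c z c we get {c}; from S→λ we get {λ}. So FIRST(S) = {λ, c, z}.
FIRST(R): from R→λ we get {λ}; from R→S P c we get {c, z}. So FIRST(R) = {λ, c, z}.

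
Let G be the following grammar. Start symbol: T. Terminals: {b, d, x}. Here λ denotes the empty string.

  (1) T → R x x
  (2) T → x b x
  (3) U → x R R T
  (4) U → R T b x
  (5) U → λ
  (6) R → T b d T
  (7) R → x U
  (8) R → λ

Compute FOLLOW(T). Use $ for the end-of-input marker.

FIRST(T) = {x}  (via R x x)
FIRST(R) = {λ, x}  (via T b d T)
FIRST(U) = {λ, x}  (via R T b x)
FOLLOW(T) includes $ since T is the start symbol.
FOLLOW(R): in T→R x x, R is followed by x x with FIRST {x}; in U→x R R T (occurrence 1), R is followed by R T with FIRST {x}; in U→x R R T (occurrence 2), R is followed by T with FIRST {x}; in U→R T b x, R is followed by T b x with FIRST {x}. Thus FOLLOW(R) = {x}.
FOLLOW(U): in R→x U, the suffix after U is empty, so FOLLOW(U) ⊇ FOLLOW(R) = {x}. Thus FOLLOW(U) = {x}.
FOLLOW(T): in U→x R R T, the suffix after T is empty, so FOLLOW(T) ⊇ FOLLOW(U) = {x}; in U→R T b x, T is followed by b x with FIRST {b}; in R→T b d T (occurrence 1), T is followed by b d T with FIRST {b}; in R→T b d T (occurrence 2), the suffix after T is empty, so FOLLOW(T) ⊇ FOLLOW(R) = {x}. Thus FOLLOW(T) = {$, b, x}.

{$, b, x}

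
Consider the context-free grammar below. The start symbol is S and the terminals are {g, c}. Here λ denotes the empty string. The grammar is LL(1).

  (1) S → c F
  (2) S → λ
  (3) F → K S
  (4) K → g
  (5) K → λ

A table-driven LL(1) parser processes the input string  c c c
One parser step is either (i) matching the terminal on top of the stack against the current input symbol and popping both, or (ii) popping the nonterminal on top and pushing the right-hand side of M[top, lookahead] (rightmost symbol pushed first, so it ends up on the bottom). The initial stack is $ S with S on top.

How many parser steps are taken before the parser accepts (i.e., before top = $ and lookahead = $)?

13

step 1: stack=$ S  input=c c c $  — expand S → c F
step 2: stack=$ F c  input=c c c $  — match c
step 3: stack=$ F  input=c c $  — expand F → K S
step 4: stack=$ S K  input=c c $  — expand K → λ
step 5: stack=$ S  input=c c $  — expand S → c F
step 6: stack=$ F c  input=c c $  — match c
step 7: stack=$ F  input=c $  — expand F → K S
step 8: stack=$ S K  input=c $  — expand K → λ
step 9: stack=$ S  input=c $  — expand S → c F
step 10: stack=$ F c  input=c $  — match c
step 11: stack=$ F  input=$  — expand F → K S
step 12: stack=$ S K  input=$  — expand K → λ
step 13: stack=$ S  input=$  — expand S → λ
Accept reached after 13 steps.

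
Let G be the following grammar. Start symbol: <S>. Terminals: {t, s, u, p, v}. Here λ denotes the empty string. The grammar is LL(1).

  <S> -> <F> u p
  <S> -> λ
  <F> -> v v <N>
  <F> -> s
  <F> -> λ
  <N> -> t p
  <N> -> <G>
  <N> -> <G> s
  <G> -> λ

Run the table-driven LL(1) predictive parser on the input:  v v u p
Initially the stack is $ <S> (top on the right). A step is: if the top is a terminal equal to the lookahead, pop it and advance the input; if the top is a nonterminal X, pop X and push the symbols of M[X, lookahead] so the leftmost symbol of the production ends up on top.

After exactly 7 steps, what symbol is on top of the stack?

p

step 1: stack=$ <S>  input=v v u p $  — expand <S> -> <F> u p
step 2: stack=$ p u <F>  input=v v u p $  — expand <F> -> v v <N>
step 3: stack=$ p u <N> v v  input=v v u p $  — match v
step 4: stack=$ p u <N> v  input=v u p $  — match v
step 5: stack=$ p u <N>  input=u p $  — expand <N> -> <G>
step 6: stack=$ p u <G>  input=u p $  — expand <G> -> λ
step 7: stack=$ p u  input=u p $  — match u
Stack after step 7: $ p (top = p).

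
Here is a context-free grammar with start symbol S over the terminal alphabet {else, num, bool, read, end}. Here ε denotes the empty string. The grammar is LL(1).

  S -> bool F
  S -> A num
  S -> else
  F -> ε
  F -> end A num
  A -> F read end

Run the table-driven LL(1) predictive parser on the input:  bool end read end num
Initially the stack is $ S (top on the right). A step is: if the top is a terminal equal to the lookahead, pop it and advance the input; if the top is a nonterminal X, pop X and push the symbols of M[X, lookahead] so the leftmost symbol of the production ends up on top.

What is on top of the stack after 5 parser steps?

step 1: stack=$ S  input=bool end read end num $  — expand S -> bool F
step 2: stack=$ F bool  input=bool end read end num $  — match bool
step 3: stack=$ F  input=end read end num $  — expand F -> end A num
step 4: stack=$ num A end  input=end read end num $  — match end
step 5: stack=$ num A  input=read end num $  — expand A -> F read end
Stack after step 5: $ num end read F (top = F).

F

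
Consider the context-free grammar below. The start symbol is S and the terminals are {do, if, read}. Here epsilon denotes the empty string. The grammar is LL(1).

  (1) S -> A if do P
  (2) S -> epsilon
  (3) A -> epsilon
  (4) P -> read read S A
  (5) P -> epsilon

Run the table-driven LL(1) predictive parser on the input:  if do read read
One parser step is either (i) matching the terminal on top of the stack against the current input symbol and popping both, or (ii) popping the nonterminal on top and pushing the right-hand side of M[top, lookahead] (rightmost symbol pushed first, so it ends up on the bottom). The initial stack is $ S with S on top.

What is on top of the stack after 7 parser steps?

step 1: stack=$ S  input=if do read read $  — expand S -> A if do P
step 2: stack=$ P do if A  input=if do read read $  — expand A -> epsilon
step 3: stack=$ P do if  input=if do read read $  — match if
step 4: stack=$ P do  input=do read read $  — match do
step 5: stack=$ P  input=read read $  — expand P -> read read S A
step 6: stack=$ A S read read  input=read read $  — match read
step 7: stack=$ A S read  input=read $  — match read
Stack after step 7: $ A S (top = S).

S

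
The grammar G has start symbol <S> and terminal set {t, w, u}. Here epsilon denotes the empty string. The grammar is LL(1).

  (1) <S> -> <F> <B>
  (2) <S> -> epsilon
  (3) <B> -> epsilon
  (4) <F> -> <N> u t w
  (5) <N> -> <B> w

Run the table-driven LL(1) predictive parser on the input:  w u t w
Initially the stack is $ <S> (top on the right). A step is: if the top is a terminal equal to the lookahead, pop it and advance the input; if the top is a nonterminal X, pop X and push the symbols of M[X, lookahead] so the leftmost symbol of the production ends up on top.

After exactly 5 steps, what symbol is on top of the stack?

     Stack              Input      Action
  1  $ <S>              w u t w $  expand <S> -> <F> <B>
  2  $ <B> <F>          w u t w $  expand <F> -> <N> u t w
  3  $ <B> w t u <N>    w u t w $  expand <N> -> <B> w
  4  $ <B> w t u w <B>  w u t w $  expand <B> -> epsilon
  5  $ <B> w t u w      w u t w $  match w
Stack after step 5: $ <B> w t u (top = u).

u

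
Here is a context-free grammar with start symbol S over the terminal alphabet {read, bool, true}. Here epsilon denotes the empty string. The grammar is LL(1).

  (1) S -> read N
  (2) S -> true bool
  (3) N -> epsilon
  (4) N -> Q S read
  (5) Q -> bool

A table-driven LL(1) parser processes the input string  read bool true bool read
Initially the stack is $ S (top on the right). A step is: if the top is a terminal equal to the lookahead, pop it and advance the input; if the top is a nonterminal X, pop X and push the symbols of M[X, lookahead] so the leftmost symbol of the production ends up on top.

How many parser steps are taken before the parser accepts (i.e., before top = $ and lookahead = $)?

     Stack             Input                       Action
  1  $ S               read bool true bool read $  expand S -> read N
  2  $ N read          read bool true bool read $  match read
  3  $ N               bool true bool read $       expand N -> Q S read
  4  $ read S Q        bool true bool read $       expand Q -> bool
  5  $ read S bool     bool true bool read $       match bool
  6  $ read S          true bool read $            expand S -> true bool
  7  $ read bool true  true bool read $            match true
  8  $ read bool       bool read $                 match bool
  9  $ read            read $                      match read
Accept reached after 9 steps.

9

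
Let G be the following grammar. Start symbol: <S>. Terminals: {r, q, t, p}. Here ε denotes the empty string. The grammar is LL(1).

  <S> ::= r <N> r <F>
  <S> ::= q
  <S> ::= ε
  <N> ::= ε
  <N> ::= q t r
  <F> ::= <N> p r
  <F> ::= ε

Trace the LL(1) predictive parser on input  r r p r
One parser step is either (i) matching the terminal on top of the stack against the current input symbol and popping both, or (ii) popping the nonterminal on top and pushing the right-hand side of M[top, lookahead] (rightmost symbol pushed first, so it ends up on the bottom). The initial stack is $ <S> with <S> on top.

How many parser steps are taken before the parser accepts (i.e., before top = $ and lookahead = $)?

     Stack          Input      Action
  1  $ <S>          r r p r $  expand <S> ::= r <N> r <F>
  2  $ <F> r <N> r  r r p r $  match r
  3  $ <F> r <N>    r p r $    expand <N> ::= ε
  4  $ <F> r        r p r $    match r
  5  $ <F>          p r $      expand <F> ::= <N> p r
  6  $ r p <N>      p r $      expand <N> ::= ε
  7  $ r p          p r $      match p
  8  $ r            r $        match r
Accept reached after 8 steps.

8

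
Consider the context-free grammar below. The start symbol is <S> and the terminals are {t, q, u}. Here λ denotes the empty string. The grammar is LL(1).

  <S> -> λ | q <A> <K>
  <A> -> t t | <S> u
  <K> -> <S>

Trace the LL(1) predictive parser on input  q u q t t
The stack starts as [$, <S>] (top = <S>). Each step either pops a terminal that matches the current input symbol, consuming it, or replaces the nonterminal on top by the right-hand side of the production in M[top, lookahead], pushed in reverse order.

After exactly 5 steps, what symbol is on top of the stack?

<K>

     Stack        Input        Action
  1  $ <S>        q u q t t $  expand <S> -> q <A> <K>
  2  $ <K> <A> q  q u q t t $  match q
  3  $ <K> <A>    u q t t $    expand <A> -> <S> u
  4  $ <K> u <S>  u q t t $    expand <S> -> λ
  5  $ <K> u      u q t t $    match u
Stack after step 5: $ <K> (top = <K>).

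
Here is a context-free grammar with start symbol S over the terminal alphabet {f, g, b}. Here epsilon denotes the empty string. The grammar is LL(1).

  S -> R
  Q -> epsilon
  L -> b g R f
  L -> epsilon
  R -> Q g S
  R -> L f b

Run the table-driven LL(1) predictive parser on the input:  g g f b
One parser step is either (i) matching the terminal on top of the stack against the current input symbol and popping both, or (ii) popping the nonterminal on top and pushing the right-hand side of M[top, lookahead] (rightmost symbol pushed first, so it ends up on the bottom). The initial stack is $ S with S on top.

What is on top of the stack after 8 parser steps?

S

step 1: stack=$ S  input=g g f b $  — expand S -> R
step 2: stack=$ R  input=g g f b $  — expand R -> Q g S
step 3: stack=$ S g Q  input=g g f b $  — expand Q -> epsilon
step 4: stack=$ S g  input=g g f b $  — match g
step 5: stack=$ S  input=g f b $  — expand S -> R
step 6: stack=$ R  input=g f b $  — expand R -> Q g S
step 7: stack=$ S g Q  input=g f b $  — expand Q -> epsilon
step 8: stack=$ S g  input=g f b $  — match g
Stack after step 8: $ S (top = S).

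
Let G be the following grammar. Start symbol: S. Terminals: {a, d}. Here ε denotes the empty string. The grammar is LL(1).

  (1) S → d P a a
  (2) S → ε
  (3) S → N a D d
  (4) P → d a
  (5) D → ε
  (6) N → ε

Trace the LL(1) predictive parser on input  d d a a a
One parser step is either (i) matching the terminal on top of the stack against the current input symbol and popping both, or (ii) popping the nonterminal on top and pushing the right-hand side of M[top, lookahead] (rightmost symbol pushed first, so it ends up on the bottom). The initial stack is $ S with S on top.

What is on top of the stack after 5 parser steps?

a

     Stack      Input        Action
  1  $ S        d d a a a $  expand S → d P a a
  2  $ a a P d  d d a a a $  match d
  3  $ a a P    d a a a $    expand P → d a
  4  $ a a a d  d a a a $    match d
  5  $ a a a    a a a $      match a
Stack after step 5: $ a a (top = a).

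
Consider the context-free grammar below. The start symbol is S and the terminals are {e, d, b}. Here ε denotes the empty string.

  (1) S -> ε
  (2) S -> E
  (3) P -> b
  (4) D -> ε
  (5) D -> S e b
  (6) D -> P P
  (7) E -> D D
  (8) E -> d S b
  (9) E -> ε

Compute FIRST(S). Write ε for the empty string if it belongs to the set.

{ε, b, d, e}

FIRST(P) = {b}
FIRST(S) = {ε, b, d, e}  (via E)
FIRST(D) = {ε, b, d, e}  (via S e b, P P)
FIRST(E) = {ε, b, d, e}  (via D D)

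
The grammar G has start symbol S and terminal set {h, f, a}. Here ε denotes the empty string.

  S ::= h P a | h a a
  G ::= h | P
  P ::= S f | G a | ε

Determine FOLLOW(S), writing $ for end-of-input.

{$, f}

FIRST(S) = {h}
FIRST(G) = {ε, a, h}  (via P)
FIRST(P) = {ε, a, h}  (via S f, G a)
FOLLOW(S) includes $ since S is the start symbol.
FOLLOW(S): in P::=S f, S is followed by f with FIRST {f}. Thus FOLLOW(S) = {$, f}.
FOLLOW(G): in P::=G a, G is followed by a with FIRST {a}. Thus FOLLOW(G) = {a}.
FOLLOW(P): in S::=h P a, P is followed by a with FIRST {a}; in G::=P, the suffix after P is empty, so FOLLOW(P) ⊇ FOLLOW(G) = {a}. Thus FOLLOW(P) = {a}.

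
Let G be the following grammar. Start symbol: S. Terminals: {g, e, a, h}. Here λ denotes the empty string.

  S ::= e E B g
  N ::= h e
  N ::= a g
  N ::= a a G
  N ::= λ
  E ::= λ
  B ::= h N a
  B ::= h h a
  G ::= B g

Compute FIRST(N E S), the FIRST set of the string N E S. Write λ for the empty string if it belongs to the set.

{a, e, h}

FIRST(S) = {e}
FIRST(N) = {λ, a, h}
FIRST(E) = {λ}
FIRST(B) = {h}
FIRST(G) = {h}  (via B g)
FIRST(N E S): take FIRST of each symbol in turn, carrying on past any symbol whose FIRST contains λ; result {a, e, h}.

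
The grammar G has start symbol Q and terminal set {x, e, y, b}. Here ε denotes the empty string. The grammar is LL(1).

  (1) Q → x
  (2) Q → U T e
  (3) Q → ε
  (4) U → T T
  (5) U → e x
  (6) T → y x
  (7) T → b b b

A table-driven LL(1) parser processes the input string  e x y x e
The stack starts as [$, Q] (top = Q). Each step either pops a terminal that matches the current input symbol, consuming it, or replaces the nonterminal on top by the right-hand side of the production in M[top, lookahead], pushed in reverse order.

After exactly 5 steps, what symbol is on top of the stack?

step 1: stack=$ Q  input=e x y x e $  — expand Q → U T e
step 2: stack=$ e T U  input=e x y x e $  — expand U → e x
step 3: stack=$ e T x e  input=e x y x e $  — match e
step 4: stack=$ e T x  input=x y x e $  — match x
step 5: stack=$ e T  input=y x e $  — expand T → y x
Stack after step 5: $ e x y (top = y).

y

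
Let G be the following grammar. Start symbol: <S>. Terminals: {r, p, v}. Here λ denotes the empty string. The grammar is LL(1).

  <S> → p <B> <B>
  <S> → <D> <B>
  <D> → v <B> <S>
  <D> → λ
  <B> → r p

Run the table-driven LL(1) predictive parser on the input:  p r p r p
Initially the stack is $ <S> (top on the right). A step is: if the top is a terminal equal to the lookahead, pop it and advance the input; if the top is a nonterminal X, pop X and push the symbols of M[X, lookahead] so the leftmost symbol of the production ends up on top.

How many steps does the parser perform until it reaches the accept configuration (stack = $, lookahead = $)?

     Stack        Input        Action
  1  $ <S>        p r p r p $  expand <S> → p <B> <B>
  2  $ <B> <B> p  p r p r p $  match p
  3  $ <B> <B>    r p r p $    expand <B> → r p
  4  $ <B> p r    r p r p $    match r
  5  $ <B> p      p r p $      match p
  6  $ <B>        r p $        expand <B> → r p
  7  $ p r        r p $        match r
  8  $ p          p $          match p
Accept reached after 8 steps.

8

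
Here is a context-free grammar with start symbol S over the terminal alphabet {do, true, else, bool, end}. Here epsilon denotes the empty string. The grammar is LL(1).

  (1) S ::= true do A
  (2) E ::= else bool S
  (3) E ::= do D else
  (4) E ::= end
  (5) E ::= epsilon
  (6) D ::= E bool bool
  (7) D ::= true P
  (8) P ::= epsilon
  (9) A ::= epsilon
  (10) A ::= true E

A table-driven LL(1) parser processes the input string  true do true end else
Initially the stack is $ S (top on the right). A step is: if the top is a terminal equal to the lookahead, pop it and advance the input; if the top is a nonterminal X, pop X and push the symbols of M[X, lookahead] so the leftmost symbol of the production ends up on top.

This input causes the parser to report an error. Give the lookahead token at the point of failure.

else

     Stack        Input                    Action
  1  $ S          true do true end else $  expand S ::= true do A
  2  $ A do true  true do true end else $  match true
  3  $ A do       do true end else $       match do
  4  $ A          true end else $          expand A ::= true E
  5  $ E true     true end else $          match true
  6  $ E          end else $               expand E ::= end
  7  $ end        end else $               match end
  8  $            else $                   error: stack empty but input remains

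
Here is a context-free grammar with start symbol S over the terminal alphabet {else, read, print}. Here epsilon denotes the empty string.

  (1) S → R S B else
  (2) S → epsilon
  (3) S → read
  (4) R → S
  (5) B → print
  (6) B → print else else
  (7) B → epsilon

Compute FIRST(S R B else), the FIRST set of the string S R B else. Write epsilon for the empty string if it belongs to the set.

{else, print, read}

FIRST(B): from B→print we get {print}; from B→print else else we get {print}; from B→epsilon we get {epsilon}. So FIRST(B) = {epsilon, print}.
FIRST(S): from S→R S B else we get {else, print, read}; from S→epsilon we get {epsilon}; from S→read we get {read}. So FIRST(S) = {epsilon, else, print, read}.
FIRST(R): from R→S we get {epsilon, else, print, read}. So FIRST(R) = {epsilon, else, print, read}.
FIRST(S R B else): take FIRST of each symbol in turn, carrying on past any symbol whose FIRST contains epsilon; result {else, print, read}.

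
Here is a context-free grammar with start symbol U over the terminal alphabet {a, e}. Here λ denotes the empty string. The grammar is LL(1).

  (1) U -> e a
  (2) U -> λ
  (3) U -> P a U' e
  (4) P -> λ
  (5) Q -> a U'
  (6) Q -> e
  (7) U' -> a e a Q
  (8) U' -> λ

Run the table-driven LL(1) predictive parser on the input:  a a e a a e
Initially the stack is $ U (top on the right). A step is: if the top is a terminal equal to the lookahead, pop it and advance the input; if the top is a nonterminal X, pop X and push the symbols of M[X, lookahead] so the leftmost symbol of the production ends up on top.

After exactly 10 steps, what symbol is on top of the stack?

e

step 1: stack=$ U  input=a a e a a e $  — expand U -> P a U' e
step 2: stack=$ e U' a P  input=a a e a a e $  — expand P -> λ
step 3: stack=$ e U' a  input=a a e a a e $  — match a
step 4: stack=$ e U'  input=a e a a e $  — expand U' -> a e a Q
step 5: stack=$ e Q a e a  input=a e a a e $  — match a
step 6: stack=$ e Q a e  input=e a a e $  — match e
step 7: stack=$ e Q a  input=a a e $  — match a
step 8: stack=$ e Q  input=a e $  — expand Q -> a U'
step 9: stack=$ e U' a  input=a e $  — match a
step 10: stack=$ e U'  input=e $  — expand U' -> λ
Stack after step 10: $ e (top = e).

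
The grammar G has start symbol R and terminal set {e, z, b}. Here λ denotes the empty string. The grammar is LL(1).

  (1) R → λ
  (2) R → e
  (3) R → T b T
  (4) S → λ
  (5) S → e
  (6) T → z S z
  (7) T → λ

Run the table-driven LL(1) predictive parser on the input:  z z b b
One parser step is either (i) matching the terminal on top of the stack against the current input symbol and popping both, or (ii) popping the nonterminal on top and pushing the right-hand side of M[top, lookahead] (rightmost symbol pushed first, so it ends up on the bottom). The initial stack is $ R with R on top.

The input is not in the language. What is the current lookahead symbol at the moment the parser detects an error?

b

     Stack        Input      Action
  1  $ R          z z b b $  expand R → T b T
  2  $ T b T      z z b b $  expand T → z S z
  3  $ T b z S z  z z b b $  match z
  4  $ T b z S    z b b $    expand S → λ
  5  $ T b z      z b b $    match z
  6  $ T b        b b $      match b
  7  $ T          b $        expand T → λ
  8  $            b $        error: stack empty but input remains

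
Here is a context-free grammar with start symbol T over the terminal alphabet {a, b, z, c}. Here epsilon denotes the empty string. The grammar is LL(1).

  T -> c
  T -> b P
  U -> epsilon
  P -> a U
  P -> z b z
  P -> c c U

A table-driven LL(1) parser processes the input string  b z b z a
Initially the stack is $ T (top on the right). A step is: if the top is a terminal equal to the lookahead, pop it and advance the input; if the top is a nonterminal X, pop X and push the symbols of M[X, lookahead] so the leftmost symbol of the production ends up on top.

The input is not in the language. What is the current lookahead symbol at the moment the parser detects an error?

a

step 1: stack=$ T  input=b z b z a $  — expand T -> b P
step 2: stack=$ P b  input=b z b z a $  — match b
step 3: stack=$ P  input=z b z a $  — expand P -> z b z
step 4: stack=$ z b z  input=z b z a $  — match z
step 5: stack=$ z b  input=b z a $  — match b
step 6: stack=$ z  input=z a $  — match z
step 7: stack=$  input=a $  — error: stack empty but input remains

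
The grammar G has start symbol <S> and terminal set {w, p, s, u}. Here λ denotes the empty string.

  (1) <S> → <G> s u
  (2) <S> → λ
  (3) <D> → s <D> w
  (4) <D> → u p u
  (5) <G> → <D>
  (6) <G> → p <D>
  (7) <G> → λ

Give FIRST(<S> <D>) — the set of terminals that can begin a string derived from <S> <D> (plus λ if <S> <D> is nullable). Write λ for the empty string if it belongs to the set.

FIRST(<D>) = {s, u}
FIRST(<G>) = {λ, p, s, u}  (via <D>)
FIRST(<S>) = {λ, p, s, u}  (via <G> s u)
FIRST(<S> <D>): take FIRST of each symbol in turn, carrying on past any symbol whose FIRST contains λ; result {p, s, u}.

{p, s, u}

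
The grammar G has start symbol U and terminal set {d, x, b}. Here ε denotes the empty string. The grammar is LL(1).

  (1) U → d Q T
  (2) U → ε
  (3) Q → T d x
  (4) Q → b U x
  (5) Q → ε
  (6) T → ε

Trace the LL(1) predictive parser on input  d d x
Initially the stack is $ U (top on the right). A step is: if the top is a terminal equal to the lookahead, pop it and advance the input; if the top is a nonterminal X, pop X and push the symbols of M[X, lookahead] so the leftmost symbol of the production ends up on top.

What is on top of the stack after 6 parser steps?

T

     Stack      Input    Action
  1  $ U        d d x $  expand U → d Q T
  2  $ T Q d    d d x $  match d
  3  $ T Q      d x $    expand Q → T d x
  4  $ T x d T  d x $    expand T → ε
  5  $ T x d    d x $    match d
  6  $ T x      x $      match x
Stack after step 6: $ T (top = T).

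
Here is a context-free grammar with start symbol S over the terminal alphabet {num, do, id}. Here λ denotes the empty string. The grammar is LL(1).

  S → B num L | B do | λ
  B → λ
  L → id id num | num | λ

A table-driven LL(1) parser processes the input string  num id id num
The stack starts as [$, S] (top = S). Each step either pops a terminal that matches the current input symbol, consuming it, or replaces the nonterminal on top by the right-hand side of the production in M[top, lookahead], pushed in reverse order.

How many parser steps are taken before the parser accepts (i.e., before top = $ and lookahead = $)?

     Stack        Input            Action
  1  $ S          num id id num $  expand S → B num L
  2  $ L num B    num id id num $  expand B → λ
  3  $ L num      num id id num $  match num
  4  $ L          id id num $      expand L → id id num
  5  $ num id id  id id num $      match id
  6  $ num id     id num $         match id
  7  $ num        num $            match num
Accept reached after 7 steps.

7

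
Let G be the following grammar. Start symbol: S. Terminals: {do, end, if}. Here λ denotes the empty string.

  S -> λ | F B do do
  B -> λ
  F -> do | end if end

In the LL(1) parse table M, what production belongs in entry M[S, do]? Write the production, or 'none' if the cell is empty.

S -> F B do do

FIRST(B): from B->λ we get {λ}. So FIRST(B) = {λ}.
FIRST(F): from F->do we get {do}; from F->end if end we get {end}. So FIRST(F) = {do, end}.
FIRST(S): from S->λ we get {λ}; from S->F B do do we get {do, end}. So FIRST(S) = {λ, do, end}.
FOLLOW(S) includes $ since S is the start symbol.
FOLLOW(S): S appears on no right-hand side. Thus FOLLOW(S) = {$}.
For S -> λ: FIRST(λ) = {λ}, so it goes in M[S, t] for t ∈ {}; since λ ∈ FIRST, also for every t ∈ FOLLOW(S) = {$}.
For S -> F B do do: FIRST(F B do do) = {do, end}, so it goes in M[S, t] for t ∈ {do, end}.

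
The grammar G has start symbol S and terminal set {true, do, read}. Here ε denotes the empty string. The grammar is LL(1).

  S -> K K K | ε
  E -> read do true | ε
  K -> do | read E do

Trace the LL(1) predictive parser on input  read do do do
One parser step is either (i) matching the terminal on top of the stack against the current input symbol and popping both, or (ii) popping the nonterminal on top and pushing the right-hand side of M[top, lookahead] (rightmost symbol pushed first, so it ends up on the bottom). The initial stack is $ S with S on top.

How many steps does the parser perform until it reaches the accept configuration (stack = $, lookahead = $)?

9

     Stack            Input            Action
  1  $ S              read do do do $  expand S -> K K K
  2  $ K K K          read do do do $  expand K -> read E do
  3  $ K K do E read  read do do do $  match read
  4  $ K K do E       do do do $       expand E -> ε
  5  $ K K do         do do do $       match do
  6  $ K K            do do $          expand K -> do
  7  $ K do           do do $          match do
  8  $ K              do $             expand K -> do
  9  $ do             do $             match do
Accept reached after 9 steps.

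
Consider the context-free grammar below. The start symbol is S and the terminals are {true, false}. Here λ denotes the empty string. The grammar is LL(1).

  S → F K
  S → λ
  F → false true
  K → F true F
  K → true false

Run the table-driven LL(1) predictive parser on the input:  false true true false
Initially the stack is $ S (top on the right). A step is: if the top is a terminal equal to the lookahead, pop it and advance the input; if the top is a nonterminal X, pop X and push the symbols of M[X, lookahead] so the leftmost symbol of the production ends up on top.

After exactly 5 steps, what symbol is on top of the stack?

true

step 1: stack=$ S  input=false true true false $  — expand S → F K
step 2: stack=$ K F  input=false true true false $  — expand F → false true
step 3: stack=$ K true false  input=false true true false $  — match false
step 4: stack=$ K true  input=true true false $  — match true
step 5: stack=$ K  input=true false $  — expand K → true false
Stack after step 5: $ false true (top = true).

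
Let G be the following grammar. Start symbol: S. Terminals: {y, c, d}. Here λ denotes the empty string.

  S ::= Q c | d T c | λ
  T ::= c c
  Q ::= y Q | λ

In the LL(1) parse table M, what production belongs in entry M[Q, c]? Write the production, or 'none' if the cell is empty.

FIRST(T) = {c}
FIRST(Q) = {λ, y}
FIRST(S) = {λ, c, d, y}  (via Q c)
FOLLOW(S) includes $ since S is the start symbol.
FOLLOW(Q): in S::=Q c, Q is followed by c with FIRST {c}; in Q::=y Q, the suffix after Q is empty (adds nothing new). Thus FOLLOW(Q) = {c}.
For Q ::= y Q: FIRST(y Q) = {y}, so it goes in M[Q, t] for t ∈ {y}.
For Q ::= λ: FIRST(λ) = {λ}, so it goes in M[Q, t] for t ∈ {}; since λ ∈ FIRST, also for every t ∈ FOLLOW(Q) = {c}.

Q ::= λ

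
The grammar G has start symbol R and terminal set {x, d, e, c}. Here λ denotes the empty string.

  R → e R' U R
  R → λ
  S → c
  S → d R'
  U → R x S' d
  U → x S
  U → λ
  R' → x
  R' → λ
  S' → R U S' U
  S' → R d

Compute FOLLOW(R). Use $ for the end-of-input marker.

{$, d, e, x}

FIRST(R): from R→e R' U R we get {e}; from R→λ we get {λ}. So FIRST(R) = {λ, e}.
FIRST(S): from S→c we get {c}; from S→d R' we get {d}. So FIRST(S) = {c, d}.
FIRST(R'): from R'→x we get {x}; from R'→λ we get {λ}. So FIRST(R') = {λ, x}.
FIRST(U): from U→R x S' d we get {e, x}; from U→x S we get {x}; from U→λ we get {λ}. So FIRST(U) = {λ, e, x}.
FIRST(S'): from S'→R U S' U we get {d, e, x}; from S'→R d we get {d, e}. So FIRST(S') = {d, e, x}.
FOLLOW(R) includes $ since R is the start symbol.
FOLLOW(R): in R→e R' U R, the suffix after R is empty (adds nothing new); in U→R x S' d, R is followed by x S' d with FIRST {x}; in S'→R U S' U, R is followed by U S' U with FIRST {d, e, x}; in S'→R d, R is followed by d with FIRST {d}. Thus FOLLOW(R) = {$, d, e, x}.
FOLLOW(S'): in U→R x S' d, S' is followed by d with FIRST {d}; in S'→R U S' U, S' is followed by U with FIRST {λ, e, x}; in S'→R U S' U, the suffix after S' is nullable (adds nothing new). Thus FOLLOW(S') = {d, e, x}.
FOLLOW(U): in R→e R' U R, U is followed by R with FIRST {λ, e}; in R→e R' U R, the suffix after U is nullable, so FOLLOW(U) ⊇ FOLLOW(R) = {$, d, e, x}; in S'→R U S' U (occurrence 1), U is followed by S' U with FIRST {d, e, x}; in S'→R U S' U (occurrence 2), the suffix after U is empty, so FOLLOW(U) ⊇ FOLLOW(S') = {d, e, x}. Thus FOLLOW(U) = {$, d, e, x}.
FOLLOW(S): in U→x S, the suffix after S is empty, so FOLLOW(S) ⊇ FOLLOW(U) = {$, d, e, x}. Thus FOLLOW(S) = {$, d, e, x}.
FOLLOW(R'): in R→e R' U R, R' is followed by U R with FIRST {λ, e, x}; in R→e R' U R, the suffix after R' is nullable, so FOLLOW(R') ⊇ FOLLOW(R) = {$, d, e, x}; in S→d R', the suffix after R' is empty, so FOLLOW(R') ⊇ FOLLOW(S) = {$, d, e, x}. Thus FOLLOW(R') = {$, d, e, x}.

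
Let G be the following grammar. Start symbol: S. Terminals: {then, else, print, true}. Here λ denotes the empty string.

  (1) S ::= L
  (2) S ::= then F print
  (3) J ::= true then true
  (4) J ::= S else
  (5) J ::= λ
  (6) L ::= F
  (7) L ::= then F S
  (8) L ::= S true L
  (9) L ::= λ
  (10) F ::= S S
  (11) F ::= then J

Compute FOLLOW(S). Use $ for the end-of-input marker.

FIRST(S) = {λ, then, true}  (via L)
FIRST(J) = {λ, else, then, true}  (via S else)
FIRST(F) = {λ, then, true}  (via S S)
FIRST(L) = {λ, then, true}  (via F, S true L)
FOLLOW(S) includes $ since S is the start symbol.
FOLLOW(S): in J::=S else, S is followed by else with FIRST {else}; in L::=then F S, the suffix after S is empty, so FOLLOW(S) ⊇ FOLLOW(L) = {$, else, print, then, true}; in L::=S true L, S is followed by true L with FIRST {true}; in F::=S S (occurrence 1), S is followed by S with FIRST {λ, then, true}; in F::=S S (occurrence 1), the suffix after S is nullable, so FOLLOW(S) ⊇ FOLLOW(F) = {$, else, print, then, true}; in F::=S S (occurrence 2), the suffix after S is empty, so FOLLOW(S) ⊇ FOLLOW(F) = {$, else, print, then, true}. Thus FOLLOW(S) = {$, else, print, then, true}.
FOLLOW(L): in S::=L, the suffix after L is empty, so FOLLOW(L) ⊇ FOLLOW(S) = {$, else, print, then, true}; in L::=S true L, the suffix after L is empty (adds nothing new). Thus FOLLOW(L) = {$, else, print, then, true}.
FOLLOW(F): in S::=then F print, F is followed by print with FIRST {print}; in L::=F, the suffix after F is empty, so FOLLOW(F) ⊇ FOLLOW(L) = {$, else, print, then, true}; in L::=then F S, F is followed by S with FIRST {λ, then, true}; in L::=then F S, the suffix after F is nullable, so FOLLOW(F) ⊇ FOLLOW(L) = {$, else, print, then, true}. Thus FOLLOW(F) = {$, else, print, then, true}.
FOLLOW(J): in F::=then J, the suffix after J is empty, so FOLLOW(J) ⊇ FOLLOW(F) = {$, else, print, then, true}. Thus FOLLOW(J) = {$, else, print, then, true}.

{$, else, print, then, true}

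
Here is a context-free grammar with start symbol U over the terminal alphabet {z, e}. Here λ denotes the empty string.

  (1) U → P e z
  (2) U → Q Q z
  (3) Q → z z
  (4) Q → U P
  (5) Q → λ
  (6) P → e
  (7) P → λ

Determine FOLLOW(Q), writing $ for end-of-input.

FIRST(P) = {λ, e}
FIRST(U) = {e, z}  (via P e z, Q Q z)
FIRST(Q) = {λ, e, z}  (via U P)
FOLLOW(U) includes $ since U is the start symbol.
FOLLOW(Q): in U→Q Q z (occurrence 1), Q is followed by Q z with FIRST {e, z}; in U→Q Q z (occurrence 2), Q is followed by z with FIRST {z}. Thus FOLLOW(Q) = {e, z}.
FOLLOW(U): in Q→U P, U is followed by P with FIRST {λ, e}; in Q→U P, the suffix after U is nullable, so FOLLOW(U) ⊇ FOLLOW(Q) = {e, z}. Thus FOLLOW(U) = {$, e, z}.
FOLLOW(P): in U→P e z, P is followed by e z with FIRST {e}; in Q→U P, the suffix after P is empty, so FOLLOW(P) ⊇ FOLLOW(Q) = {e, z}. Thus FOLLOW(P) = {e, z}.

{e, z}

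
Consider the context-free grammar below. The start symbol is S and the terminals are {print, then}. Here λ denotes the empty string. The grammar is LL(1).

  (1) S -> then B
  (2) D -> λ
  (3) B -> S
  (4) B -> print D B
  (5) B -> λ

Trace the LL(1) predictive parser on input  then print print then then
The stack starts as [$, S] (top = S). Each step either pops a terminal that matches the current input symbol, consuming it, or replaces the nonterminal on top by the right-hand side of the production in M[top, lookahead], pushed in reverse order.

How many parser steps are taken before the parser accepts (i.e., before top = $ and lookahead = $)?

15

      Stack        Input                         Action
   1  $ S          then print print then then $  expand S -> then B
   2  $ B then     then print print then then $  match then
   3  $ B          print print then then $       expand B -> print D B
   4  $ B D print  print print then then $       match print
   5  $ B D        print then then $             expand D -> λ
   6  $ B          print then then $             expand B -> print D B
   7  $ B D print  print then then $             match print
   8  $ B D        then then $                   expand D -> λ
   9  $ B          then then $                   expand B -> S
  10  $ S          then then $                   expand S -> then B
  11  $ B then     then then $                   match then
  12  $ B          then $                        expand B -> S
  13  $ S          then $                        expand S -> then B
  14  $ B then     then $                        match then
  15  $ B          $                             expand B -> λ
Accept reached after 15 steps.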